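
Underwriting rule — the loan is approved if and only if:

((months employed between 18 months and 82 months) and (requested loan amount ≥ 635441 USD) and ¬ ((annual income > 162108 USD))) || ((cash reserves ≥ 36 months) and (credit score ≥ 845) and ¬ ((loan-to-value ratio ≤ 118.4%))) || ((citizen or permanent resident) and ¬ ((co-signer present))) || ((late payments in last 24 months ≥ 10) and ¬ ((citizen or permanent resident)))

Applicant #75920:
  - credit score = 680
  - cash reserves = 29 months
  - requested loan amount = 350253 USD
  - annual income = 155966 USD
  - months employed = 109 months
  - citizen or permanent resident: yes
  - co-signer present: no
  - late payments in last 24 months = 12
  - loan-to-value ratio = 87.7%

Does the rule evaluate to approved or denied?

Approved

Atomic conditions:
  months employed between 18 months and 82 months: 109 in [18, 82] is false
  requested loan amount ≥ 635441 USD: 350253 ≥ 635441 is false
  annual income > 162108 USD: 155966 > 162108 is false
  cash reserves ≥ 36 months: 29 ≥ 36 is false
  credit score ≥ 845: 680 ≥ 845 is false
  loan-to-value ratio ≤ 118.4%: 87.7 ≤ 118.4 is true
  citizen or permanent resident: yes → true
  co-signer present: no → false
  late payments in last 24 months ≥ 10: 12 ≥ 10 is true
Combine:
[1.3] NOT false = true
[1] false AND false AND true = false
[2.3] NOT true = false
[2] false AND false AND false = false
[3.2] NOT false = true
[3] true AND true = true
[4.2] NOT true = false
[4] true AND false = false
[root] false OR false OR true OR false = true
Overall: true → approved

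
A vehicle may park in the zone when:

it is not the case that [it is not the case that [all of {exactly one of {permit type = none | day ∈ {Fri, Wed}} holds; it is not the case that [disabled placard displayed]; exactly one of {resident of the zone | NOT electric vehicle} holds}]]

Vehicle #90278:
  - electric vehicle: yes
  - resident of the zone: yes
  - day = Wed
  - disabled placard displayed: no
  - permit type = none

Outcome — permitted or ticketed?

Atomic conditions:
  permit type = none: none == none is true
  day ∈ {Fri, Wed}: Wed is in the set → true
  disabled placard displayed: no → false
  resident of the zone: yes → true
  NOT electric vehicle: yes → false
Combine:
[1.1.1] exactly-one(true, true) = false
[1.1.2] NOT false = true
[1.1.3] exactly-one(true, false) = true
[1.1] false AND true AND true = false
[1] NOT false = true
[root] NOT true = false
Overall: false → ticketed

Ticketed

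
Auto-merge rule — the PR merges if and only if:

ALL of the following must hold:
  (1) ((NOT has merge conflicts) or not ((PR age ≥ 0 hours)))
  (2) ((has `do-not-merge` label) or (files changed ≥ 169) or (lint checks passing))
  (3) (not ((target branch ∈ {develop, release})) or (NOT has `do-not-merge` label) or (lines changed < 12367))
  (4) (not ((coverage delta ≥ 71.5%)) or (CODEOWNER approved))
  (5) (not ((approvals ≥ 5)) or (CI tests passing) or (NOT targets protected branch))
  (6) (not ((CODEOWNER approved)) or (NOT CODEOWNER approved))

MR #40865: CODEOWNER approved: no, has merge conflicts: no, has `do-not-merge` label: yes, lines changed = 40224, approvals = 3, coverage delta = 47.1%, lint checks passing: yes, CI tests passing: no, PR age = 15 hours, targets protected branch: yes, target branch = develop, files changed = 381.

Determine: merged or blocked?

Blocked

Atomic conditions:
  NOT has merge conflicts: no → true
  PR age ≥ 0 hours: 15 ≥ 0 is true
  has `do-not-merge` label: yes → true
  files changed ≥ 169: 381 ≥ 169 is true
  lint checks passing: yes → true
  target branch ∈ {develop, release}: develop is in the set → true
  NOT has `do-not-merge` label: yes → false
  lines changed < 12367: 40224 < 12367 is false
  coverage delta ≥ 71.5%: 47.1 ≥ 71.5 is false
  CODEOWNER approved: no → false
  approvals ≥ 5: 3 ≥ 5 is false
  CI tests passing: no → false
  NOT targets protected branch: yes → false
  NOT CODEOWNER approved: no → true
Combine:
[1.2] NOT true = false
[1] true OR false = true
[2] true OR true OR true = true
[3.1] NOT true = false
[3] false OR false OR false = false
[4.1] NOT false = true
[4] true OR false = true
[5.1] NOT false = true
[5] true OR false OR false = true
[6.1] NOT false = true
[6] true OR true = true
[root] true AND true AND false AND true AND true AND true = false
Overall: false → blocked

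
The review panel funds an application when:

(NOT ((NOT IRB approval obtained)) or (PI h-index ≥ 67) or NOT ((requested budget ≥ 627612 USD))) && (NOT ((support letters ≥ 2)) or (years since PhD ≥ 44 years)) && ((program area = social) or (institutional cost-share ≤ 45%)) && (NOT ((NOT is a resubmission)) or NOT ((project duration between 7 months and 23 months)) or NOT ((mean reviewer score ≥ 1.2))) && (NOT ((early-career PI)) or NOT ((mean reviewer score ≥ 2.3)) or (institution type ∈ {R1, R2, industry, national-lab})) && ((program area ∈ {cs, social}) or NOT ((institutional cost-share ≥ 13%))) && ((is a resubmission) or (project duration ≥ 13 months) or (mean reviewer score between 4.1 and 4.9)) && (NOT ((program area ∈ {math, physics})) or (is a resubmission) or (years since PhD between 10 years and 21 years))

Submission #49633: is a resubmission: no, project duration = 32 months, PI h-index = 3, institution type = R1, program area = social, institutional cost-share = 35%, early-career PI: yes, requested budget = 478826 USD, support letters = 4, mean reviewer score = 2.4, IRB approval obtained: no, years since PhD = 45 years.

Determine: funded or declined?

Funded

Atomic conditions:
  NOT IRB approval obtained: no → true
  PI h-index ≥ 67: 3 ≥ 67 is false
  requested budget ≥ 627612 USD: 478826 ≥ 627612 is false
  support letters ≥ 2: 4 ≥ 2 is true
  years since PhD ≥ 44 years: 45 ≥ 44 is true
  program area = social: social == social is true
  institutional cost-share ≤ 45%: 35 ≤ 45 is true
  NOT is a resubmission: no → true
  project duration between 7 months and 23 months: 32 in [7, 23] is false
  mean reviewer score ≥ 1.2: 2.4 ≥ 1.2 is true
  early-career PI: yes → true
  mean reviewer score ≥ 2.3: 2.4 ≥ 2.3 is true
  institution type ∈ {R1, R2, industry, national-lab}: R1 is in the set → true
  program area ∈ {cs, social}: social is in the set → true
  institutional cost-share ≥ 13%: 35 ≥ 13 is true
  is a resubmission: no → false
  project duration ≥ 13 months: 32 ≥ 13 is true
  mean reviewer score between 4.1 and 4.9: 2.4 in [4.1, 4.9] is false
  program area ∈ {math, physics}: social is not in the set → false
  years since PhD between 10 years and 21 years: 45 in [10, 21] is false
Combine:
[1.1] NOT true = false
[1.3] NOT false = true
[1] false OR false OR true = true
[2.1] NOT true = false
[2] false OR true = true
[3] true OR true = true
[4.1] NOT true = false
[4.2] NOT false = true
[4.3] NOT true = false
[4] false OR true OR false = true
[5.1] NOT true = false
[5.2] NOT true = false
[5] false OR false OR true = true
[6.2] NOT true = false
[6] true OR false = true
[7] false OR true OR false = true
[8.1] NOT false = true
[8] true OR false OR false = true
[root] true AND true AND true AND true AND true AND true AND true AND true = true
Overall: true → funded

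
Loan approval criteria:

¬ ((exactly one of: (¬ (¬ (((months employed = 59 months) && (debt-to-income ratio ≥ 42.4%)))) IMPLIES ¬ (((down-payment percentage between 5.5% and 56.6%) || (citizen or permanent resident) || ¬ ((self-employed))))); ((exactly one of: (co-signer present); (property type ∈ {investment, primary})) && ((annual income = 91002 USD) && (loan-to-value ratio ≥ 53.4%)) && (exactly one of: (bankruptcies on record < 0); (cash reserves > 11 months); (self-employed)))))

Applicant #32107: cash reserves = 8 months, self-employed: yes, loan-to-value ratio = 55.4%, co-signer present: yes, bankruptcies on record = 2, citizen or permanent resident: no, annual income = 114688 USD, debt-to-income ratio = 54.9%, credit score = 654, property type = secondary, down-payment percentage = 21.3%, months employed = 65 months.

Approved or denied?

Denied

Atomic conditions:
  months employed = 59 months: 65 == 59 is false
  debt-to-income ratio ≥ 42.4%: 54.9 ≥ 42.4 is true
  down-payment percentage between 5.5% and 56.6%: 21.3 in [5.5, 56.6] is true
  citizen or permanent resident: no → false
  self-employed: yes → true
  co-signer present: yes → true
  property type ∈ {investment, primary}: secondary is not in the set → false
  annual income = 91002 USD: 114688 == 91002 is false
  loan-to-value ratio ≥ 53.4%: 55.4 ≥ 53.4 is true
  bankruptcies on record < 0: 2 < 0 is false
  cash reserves > 11 months: 8 > 11 is false
Combine:
[1.1.1.1.1] false AND true = false
[1.1.1.1] NOT false = true
[1.1.1] NOT true = false
[1.1.2.1.3] NOT true = false
[1.1.2.1] true OR false OR false = true
[1.1.2] NOT true = false
[1.1] false → false (antecedent false ⇒ implication holds) = true
[1.2.1] exactly-one(true, false) = true
[1.2.2] false AND true = false
[1.2.3] exactly-one(false, false, true) = true
[1.2] true AND false AND true = false
[1] exactly-one(true, false) = true
[root] NOT true = false
Overall: false → denied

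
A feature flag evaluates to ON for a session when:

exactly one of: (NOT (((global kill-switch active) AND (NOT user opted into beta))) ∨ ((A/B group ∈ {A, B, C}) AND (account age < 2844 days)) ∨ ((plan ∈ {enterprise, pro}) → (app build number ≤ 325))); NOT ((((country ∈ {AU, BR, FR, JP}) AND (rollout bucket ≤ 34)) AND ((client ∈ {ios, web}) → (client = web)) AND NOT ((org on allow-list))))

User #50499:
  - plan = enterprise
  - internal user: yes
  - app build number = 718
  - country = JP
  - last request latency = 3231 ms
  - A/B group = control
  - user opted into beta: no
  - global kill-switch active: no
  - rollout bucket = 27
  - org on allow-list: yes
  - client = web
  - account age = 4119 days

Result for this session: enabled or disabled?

Disabled

Atomic conditions:
  global kill-switch active: no → false
  NOT user opted into beta: no → true
  A/B group ∈ {A, B, C}: control is not in the set → false
  account age < 2844 days: 4119 < 2844 is false
  plan ∈ {enterprise, pro}: enterprise is in the set → true
  app build number ≤ 325: 718 ≤ 325 is false
  country ∈ {AU, BR, FR, JP}: JP is in the set → true
  rollout bucket ≤ 34: 27 ≤ 34 is true
  client ∈ {ios, web}: web is in the set → true
  client = web: web == web is true
  org on allow-list: yes → true
Combine:
[1.1.1] false AND true = false
[1.1] NOT false = true
[1.2] false AND false = false
[1.3] true → false = false
[1] true OR false OR false = true
[2.1.1] true AND true = true
[2.1.2] true → true = true
[2.1.3] NOT true = false
[2.1] true AND true AND false = false
[2] NOT false = true
[root] exactly-one(true, true) = false
Overall: false → disabled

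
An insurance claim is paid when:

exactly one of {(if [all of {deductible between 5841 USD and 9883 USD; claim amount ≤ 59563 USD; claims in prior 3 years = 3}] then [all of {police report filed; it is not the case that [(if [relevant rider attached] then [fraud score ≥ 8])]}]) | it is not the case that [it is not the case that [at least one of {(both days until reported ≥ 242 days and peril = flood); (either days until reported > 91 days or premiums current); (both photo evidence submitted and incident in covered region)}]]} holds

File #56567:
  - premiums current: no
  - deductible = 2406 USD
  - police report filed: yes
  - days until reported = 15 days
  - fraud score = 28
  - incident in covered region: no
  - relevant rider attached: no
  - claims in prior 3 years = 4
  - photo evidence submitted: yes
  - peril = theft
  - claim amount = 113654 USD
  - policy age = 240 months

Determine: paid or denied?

Paid

Atomic conditions:
  deductible between 5841 USD and 9883 USD: 2406 in [5841, 9883] is false
  claim amount ≤ 59563 USD: 113654 ≤ 59563 is false
  claims in prior 3 years = 3: 4 == 3 is false
  police report filed: yes → true
  relevant rider attached: no → false
  fraud score ≥ 8: 28 ≥ 8 is true
  days until reported ≥ 242 days: 15 ≥ 242 is false
  peril = flood: theft == flood is false
  days until reported > 91 days: 15 > 91 is false
  premiums current: no → false
  photo evidence submitted: yes → true
  incident in covered region: no → false
Combine:
[1.1] false AND false AND false = false
[1.2.2.1] false → true (antecedent false ⇒ implication holds) = true
[1.2.2] NOT true = false
[1.2] true AND false = false
[1] false → false (antecedent false ⇒ implication holds) = true
[2.1.1.1] false AND false = false
[2.1.1.2] false OR false = false
[2.1.1.3] true AND false = false
[2.1.1] false OR false OR false = false
[2.1] NOT false = true
[2] NOT true = false
[root] exactly-one(true, false) = true
Overall: true → paid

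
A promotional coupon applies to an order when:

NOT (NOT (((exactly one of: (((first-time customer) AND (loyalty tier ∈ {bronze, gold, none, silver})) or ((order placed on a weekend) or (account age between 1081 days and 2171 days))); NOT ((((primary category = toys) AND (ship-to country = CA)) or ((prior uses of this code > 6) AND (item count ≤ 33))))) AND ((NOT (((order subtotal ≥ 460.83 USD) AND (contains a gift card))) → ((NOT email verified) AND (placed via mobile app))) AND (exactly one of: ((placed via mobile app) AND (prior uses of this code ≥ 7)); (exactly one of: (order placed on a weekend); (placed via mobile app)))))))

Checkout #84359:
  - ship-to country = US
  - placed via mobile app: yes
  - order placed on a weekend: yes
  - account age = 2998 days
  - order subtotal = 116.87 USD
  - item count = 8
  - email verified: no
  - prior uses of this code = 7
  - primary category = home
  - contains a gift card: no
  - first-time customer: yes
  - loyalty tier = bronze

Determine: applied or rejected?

Applied

Atomic conditions:
  first-time customer: yes → true
  loyalty tier ∈ {bronze, gold, none, silver}: bronze is in the set → true
  order placed on a weekend: yes → true
  account age between 1081 days and 2171 days: 2998 in [1081, 2171] is false
  primary category = toys: home == toys is false
  ship-to country = CA: US == CA is false
  prior uses of this code > 6: 7 > 6 is true
  item count ≤ 33: 8 ≤ 33 is true
  order subtotal ≥ 460.83 USD: 116.87 ≥ 460.83 is false
  contains a gift card: no → false
  NOT email verified: no → true
  placed via mobile app: yes → true
  prior uses of this code ≥ 7: 7 ≥ 7 is true
Combine:
[1.1.1.1.1] true AND true = true
[1.1.1.1.2] true OR false = true
[1.1.1.1] true OR true = true
[1.1.1.2.1.1] false AND false = false
[1.1.1.2.1.2] true AND true = true
[1.1.1.2.1] false OR true = true
[1.1.1.2] NOT true = false
[1.1.1] exactly-one(true, false) = true
[1.1.2.1.1.1] false AND false = false
[1.1.2.1.1] NOT false = true
[1.1.2.1.2] true AND true = true
[1.1.2.1] true → true = true
[1.1.2.2.1] true AND true = true
[1.1.2.2.2] exactly-one(true, true) = false
[1.1.2.2] exactly-one(true, false) = true
[1.1.2] true AND true = true
[1.1] true AND true = true
[1] NOT true = false
[root] NOT false = true
Overall: true → applied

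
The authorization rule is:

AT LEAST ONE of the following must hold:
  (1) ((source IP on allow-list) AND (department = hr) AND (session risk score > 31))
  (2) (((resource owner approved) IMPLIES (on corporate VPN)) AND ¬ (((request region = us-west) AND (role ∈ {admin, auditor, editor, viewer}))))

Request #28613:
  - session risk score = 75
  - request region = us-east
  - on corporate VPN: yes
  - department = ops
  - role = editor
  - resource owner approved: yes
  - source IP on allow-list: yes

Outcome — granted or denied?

Granted

Atomic conditions:
  source IP on allow-list: yes → true
  department = hr: ops == hr is false
  session risk score > 31: 75 > 31 is true
  resource owner approved: yes → true
  on corporate VPN: yes → true
  request region = us-west: us-east == us-west is false
  role ∈ {admin, auditor, editor, viewer}: editor is in the set → true
Combine:
[1] true AND false AND true = false
[2.1] true → true = true
[2.2.1] false AND true = false
[2.2] NOT false = true
[2] true AND true = true
[root] false OR true = true
Overall: true → granted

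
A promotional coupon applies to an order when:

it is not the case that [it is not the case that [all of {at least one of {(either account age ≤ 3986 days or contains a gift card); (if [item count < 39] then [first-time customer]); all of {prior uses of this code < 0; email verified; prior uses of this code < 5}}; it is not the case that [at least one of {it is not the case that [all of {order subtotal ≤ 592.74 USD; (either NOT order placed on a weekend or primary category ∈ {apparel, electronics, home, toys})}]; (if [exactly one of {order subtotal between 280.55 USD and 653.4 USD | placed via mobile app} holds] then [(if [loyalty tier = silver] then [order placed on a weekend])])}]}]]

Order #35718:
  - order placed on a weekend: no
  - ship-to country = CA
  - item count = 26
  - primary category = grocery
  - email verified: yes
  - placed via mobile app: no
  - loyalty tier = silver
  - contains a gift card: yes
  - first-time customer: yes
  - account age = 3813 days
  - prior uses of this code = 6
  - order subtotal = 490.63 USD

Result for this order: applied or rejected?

Atomic conditions:
  account age ≤ 3986 days: 3813 ≤ 3986 is true
  contains a gift card: yes → true
  item count < 39: 26 < 39 is true
  first-time customer: yes → true
  prior uses of this code < 0: 6 < 0 is false
  email verified: yes → true
  prior uses of this code < 5: 6 < 5 is false
  order subtotal ≤ 592.74 USD: 490.63 ≤ 592.74 is true
  NOT order placed on a weekend: no → true
  primary category ∈ {apparel, electronics, home, toys}: grocery is not in the set → false
  order subtotal between 280.55 USD and 653.4 USD: 490.63 in [280.55, 653.4] is true
  placed via mobile app: no → false
  loyalty tier = silver: silver == silver is true
  order placed on a weekend: no → false
Combine:
[1.1.1.1] true OR true = true
[1.1.1.2] true → true = true
[1.1.1.3] false AND true AND false = false
[1.1.1] true OR true OR false = true
[1.1.2.1.1.1.2] true OR false = true
[1.1.2.1.1.1] true AND true = true
[1.1.2.1.1] NOT true = false
[1.1.2.1.2.1] exactly-one(true, false) = true
[1.1.2.1.2.2] true → false = false
[1.1.2.1.2] true → false = false
[1.1.2.1] false OR false = false
[1.1.2] NOT false = true
[1.1] true AND true = true
[1] NOT true = false
[root] NOT false = true
Overall: true → applied

Applied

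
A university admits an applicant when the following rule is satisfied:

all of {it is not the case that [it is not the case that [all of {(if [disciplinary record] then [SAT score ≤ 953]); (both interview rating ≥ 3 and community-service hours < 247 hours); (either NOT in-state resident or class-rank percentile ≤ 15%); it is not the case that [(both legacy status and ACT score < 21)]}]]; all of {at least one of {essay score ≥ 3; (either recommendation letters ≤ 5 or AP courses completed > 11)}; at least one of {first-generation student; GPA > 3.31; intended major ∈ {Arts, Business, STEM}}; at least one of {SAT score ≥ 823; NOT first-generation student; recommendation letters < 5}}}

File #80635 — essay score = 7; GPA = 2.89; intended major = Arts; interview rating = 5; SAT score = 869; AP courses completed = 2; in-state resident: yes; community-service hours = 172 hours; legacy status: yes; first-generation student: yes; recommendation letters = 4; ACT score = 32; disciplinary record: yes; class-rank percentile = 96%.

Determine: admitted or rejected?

Rejected

Atomic conditions:
  disciplinary record: yes → true
  SAT score ≤ 953: 869 ≤ 953 is true
  interview rating ≥ 3: 5 ≥ 3 is true
  community-service hours < 247 hours: 172 < 247 is true
  NOT in-state resident: yes → false
  class-rank percentile ≤ 15%: 96 ≤ 15 is false
  legacy status: yes → true
  ACT score < 21: 32 < 21 is false
  essay score ≥ 3: 7 ≥ 3 is true
  recommendation letters ≤ 5: 4 ≤ 5 is true
  AP courses completed > 11: 2 > 11 is false
  first-generation student: yes → true
  GPA > 3.31: 2.89 > 3.31 is false
  intended major ∈ {Arts, Business, STEM}: Arts is in the set → true
  SAT score ≥ 823: 869 ≥ 823 is true
  NOT first-generation student: yes → false
  recommendation letters < 5: 4 < 5 is true
Combine:
[1.1.1.1] true → true = true
[1.1.1.2] true AND true = true
[1.1.1.3] false OR false = false
[1.1.1.4.1] true AND false = false
[1.1.1.4] NOT false = true
[1.1.1] true AND true AND false AND true = false
[1.1] NOT false = true
[1] NOT true = false
[2.1.2] true OR false = true
[2.1] true OR true = true
[2.2] true OR false OR true = true
[2.3] true OR false OR true = true
[2] true AND true AND true = true
[root] false AND true = false
Overall: false → rejected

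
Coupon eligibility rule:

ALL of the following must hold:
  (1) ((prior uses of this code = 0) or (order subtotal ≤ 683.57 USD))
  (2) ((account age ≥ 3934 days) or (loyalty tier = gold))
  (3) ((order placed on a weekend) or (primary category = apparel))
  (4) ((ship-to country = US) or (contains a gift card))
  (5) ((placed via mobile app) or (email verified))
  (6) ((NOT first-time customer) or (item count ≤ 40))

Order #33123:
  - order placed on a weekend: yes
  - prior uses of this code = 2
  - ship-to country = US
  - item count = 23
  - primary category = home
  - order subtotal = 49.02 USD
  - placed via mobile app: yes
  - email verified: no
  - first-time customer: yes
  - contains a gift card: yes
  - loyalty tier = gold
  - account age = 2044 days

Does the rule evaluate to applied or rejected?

Applied

Atomic conditions:
  prior uses of this code = 0: 2 == 0 is false
  order subtotal ≤ 683.57 USD: 49.02 ≤ 683.57 is true
  account age ≥ 3934 days: 2044 ≥ 3934 is false
  loyalty tier = gold: gold == gold is true
  order placed on a weekend: yes → true
  primary category = apparel: home == apparel is false
  ship-to country = US: US == US is true
  contains a gift card: yes → true
  placed via mobile app: yes → true
  email verified: no → false
  NOT first-time customer: yes → false
  item count ≤ 40: 23 ≤ 40 is true
Combine:
[1] false OR true = true
[2] false OR true = true
[3] true OR false = true
[4] true OR true = true
[5] true OR false = true
[6] false OR true = true
[root] true AND true AND true AND true AND true AND true = true
Overall: true → applied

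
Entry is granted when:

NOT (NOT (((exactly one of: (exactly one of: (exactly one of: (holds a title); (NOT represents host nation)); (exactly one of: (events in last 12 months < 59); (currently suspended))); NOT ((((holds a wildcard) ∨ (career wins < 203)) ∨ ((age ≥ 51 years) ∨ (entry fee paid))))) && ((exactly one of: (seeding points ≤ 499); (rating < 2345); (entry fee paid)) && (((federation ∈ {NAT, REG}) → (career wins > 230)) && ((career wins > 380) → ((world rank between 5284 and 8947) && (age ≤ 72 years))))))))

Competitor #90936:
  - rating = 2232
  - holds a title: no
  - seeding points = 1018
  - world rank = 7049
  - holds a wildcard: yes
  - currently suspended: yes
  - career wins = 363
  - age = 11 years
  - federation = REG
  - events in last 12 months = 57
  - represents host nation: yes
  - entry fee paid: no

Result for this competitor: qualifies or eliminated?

Atomic conditions:
  holds a title: no → false
  NOT represents host nation: yes → false
  events in last 12 months < 59: 57 < 59 is true
  currently suspended: yes → true
  holds a wildcard: yes → true
  career wins < 203: 363 < 203 is false
  age ≥ 51 years: 11 ≥ 51 is false
  entry fee paid: no → false
  seeding points ≤ 499: 1018 ≤ 499 is false
  rating < 2345: 2232 < 2345 is true
  federation ∈ {NAT, REG}: REG is in the set → true
  career wins > 230: 363 > 230 is true
  career wins > 380: 363 > 380 is false
  world rank between 5284 and 8947: 7049 in [5284, 8947] is true
  age ≤ 72 years: 11 ≤ 72 is true
Combine:
[1.1.1.1.1] exactly-one(false, false) = false
[1.1.1.1.2] exactly-one(true, true) = false
[1.1.1.1] exactly-one(false, false) = false
[1.1.1.2.1.1] true OR false = true
[1.1.1.2.1.2] false OR false = false
[1.1.1.2.1] true OR false = true
[1.1.1.2] NOT true = false
[1.1.1] exactly-one(false, false) = false
[1.1.2.1] exactly-one(false, true, false) = true
[1.1.2.2.1] true → true = true
[1.1.2.2.2.2] true AND true = true
[1.1.2.2.2] false → true (antecedent false ⇒ implication holds) = true
[1.1.2.2] true AND true = true
[1.1.2] true AND true = true
[1.1] false AND true = false
[1] NOT false = true
[root] NOT true = false
Overall: false → eliminated

Eliminated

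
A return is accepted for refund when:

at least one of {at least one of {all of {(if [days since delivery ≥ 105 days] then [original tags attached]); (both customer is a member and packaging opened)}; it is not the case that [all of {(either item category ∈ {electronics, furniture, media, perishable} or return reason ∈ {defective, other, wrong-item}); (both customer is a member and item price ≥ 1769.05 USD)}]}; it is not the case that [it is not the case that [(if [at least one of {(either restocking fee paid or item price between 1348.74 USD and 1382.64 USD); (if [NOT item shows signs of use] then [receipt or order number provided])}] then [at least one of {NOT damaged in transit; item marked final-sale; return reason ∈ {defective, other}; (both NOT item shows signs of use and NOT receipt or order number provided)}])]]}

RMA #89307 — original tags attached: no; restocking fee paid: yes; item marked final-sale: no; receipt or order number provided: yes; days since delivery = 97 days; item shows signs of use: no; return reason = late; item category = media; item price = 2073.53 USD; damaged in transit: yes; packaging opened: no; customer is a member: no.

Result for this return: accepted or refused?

Atomic conditions:
  days since delivery ≥ 105 days: 97 ≥ 105 is false
  original tags attached: no → false
  customer is a member: no → false
  packaging opened: no → false
  item category ∈ {electronics, furniture, media, perishable}: media is in the set → true
  return reason ∈ {defective, other, wrong-item}: late is not in the set → false
  item price ≥ 1769.05 USD: 2073.53 ≥ 1769.05 is true
  restocking fee paid: yes → true
  item price between 1348.74 USD and 1382.64 USD: 2073.53 in [1348.74, 1382.64] is false
  NOT item shows signs of use: no → true
  receipt or order number provided: yes → true
  NOT damaged in transit: yes → false
  item marked final-sale: no → false
  return reason ∈ {defective, other}: late is not in the set → false
  NOT receipt or order number provided: yes → false
Combine:
[1.1.1] false → false (antecedent false ⇒ implication holds) = true
[1.1.2] false AND false = false
[1.1] true AND false = false
[1.2.1.1] true OR false = true
[1.2.1.2] false AND true = false
[1.2.1] true AND false = false
[1.2] NOT false = true
[1] false OR true = true
[2.1.1.1.1] true OR false = true
[2.1.1.1.2] true → true = true
[2.1.1.1] true OR true = true
[2.1.1.2.4] true AND false = false
[2.1.1.2] false OR false OR false OR false = false
[2.1.1] true → false = false
[2.1] NOT false = true
[2] NOT true = false
[root] true OR false = true
Overall: true → accepted

Accepted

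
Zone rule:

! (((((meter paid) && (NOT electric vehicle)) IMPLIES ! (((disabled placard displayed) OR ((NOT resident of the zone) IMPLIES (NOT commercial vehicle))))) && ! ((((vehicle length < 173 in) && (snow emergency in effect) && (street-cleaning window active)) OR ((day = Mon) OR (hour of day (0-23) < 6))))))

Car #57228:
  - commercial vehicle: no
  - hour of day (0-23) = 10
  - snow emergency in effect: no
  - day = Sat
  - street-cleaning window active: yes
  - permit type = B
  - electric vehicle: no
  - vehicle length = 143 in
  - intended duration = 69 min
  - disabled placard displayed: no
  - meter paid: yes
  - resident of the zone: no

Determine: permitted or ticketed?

Permitted

Atomic conditions:
  meter paid: yes → true
  NOT electric vehicle: no → true
  disabled placard displayed: no → false
  NOT resident of the zone: no → true
  NOT commercial vehicle: no → true
  vehicle length < 173 in: 143 < 173 is true
  snow emergency in effect: no → false
  street-cleaning window active: yes → true
  day = Mon: Sat == Mon is false
  hour of day (0-23) < 6: 10 < 6 is false
Combine:
[1.1.1] true AND true = true
[1.1.2.1.2] true → true = true
[1.1.2.1] false OR true = true
[1.1.2] NOT true = false
[1.1] true → false = false
[1.2.1.1] true AND false AND true = false
[1.2.1.2] false OR false = false
[1.2.1] false OR false = false
[1.2] NOT false = true
[1] false AND true = false
[root] NOT false = true
Overall: true → permitted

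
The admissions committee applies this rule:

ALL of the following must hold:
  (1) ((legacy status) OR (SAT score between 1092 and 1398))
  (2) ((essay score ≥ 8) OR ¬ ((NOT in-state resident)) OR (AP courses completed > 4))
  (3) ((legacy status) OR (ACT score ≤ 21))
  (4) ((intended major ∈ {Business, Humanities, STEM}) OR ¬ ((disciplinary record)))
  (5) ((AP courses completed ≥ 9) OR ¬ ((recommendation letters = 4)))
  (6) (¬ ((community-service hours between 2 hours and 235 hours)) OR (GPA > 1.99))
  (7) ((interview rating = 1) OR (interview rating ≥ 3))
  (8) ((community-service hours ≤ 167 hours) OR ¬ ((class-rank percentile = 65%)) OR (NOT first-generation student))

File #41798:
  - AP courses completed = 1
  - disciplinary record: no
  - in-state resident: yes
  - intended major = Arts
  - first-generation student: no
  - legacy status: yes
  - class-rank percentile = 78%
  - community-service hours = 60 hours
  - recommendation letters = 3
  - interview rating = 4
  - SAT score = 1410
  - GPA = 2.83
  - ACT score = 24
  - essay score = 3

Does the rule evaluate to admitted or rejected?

Atomic conditions:
  legacy status: yes → true
  SAT score between 1092 and 1398: 1410 in [1092, 1398] is false
  essay score ≥ 8: 3 ≥ 8 is false
  NOT in-state resident: yes → false
  AP courses completed > 4: 1 > 4 is false
  ACT score ≤ 21: 24 ≤ 21 is false
  intended major ∈ {Business, Humanities, STEM}: Arts is not in the set → false
  disciplinary record: no → false
  AP courses completed ≥ 9: 1 ≥ 9 is false
  recommendation letters = 4: 3 == 4 is false
  community-service hours between 2 hours and 235 hours: 60 in [2, 235] is true
  GPA > 1.99: 2.83 > 1.99 is true
  interview rating = 1: 4 == 1 is false
  interview rating ≥ 3: 4 ≥ 3 is true
  community-service hours ≤ 167 hours: 60 ≤ 167 is true
  class-rank percentile = 65%: 78 == 65 is false
  NOT first-generation student: no → true
Combine:
[1] true OR false = true
[2.2] NOT false = true
[2] false OR true OR false = true
[3] true OR false = true
[4.2] NOT false = true
[4] false OR true = true
[5.2] NOT false = true
[5] false OR true = true
[6.1] NOT true = false
[6] false OR true = true
[7] false OR true = true
[8.2] NOT false = true
[8] true OR true OR true = true
[root] true AND true AND true AND true AND true AND true AND true AND true = true
Overall: true → admitted

Admitted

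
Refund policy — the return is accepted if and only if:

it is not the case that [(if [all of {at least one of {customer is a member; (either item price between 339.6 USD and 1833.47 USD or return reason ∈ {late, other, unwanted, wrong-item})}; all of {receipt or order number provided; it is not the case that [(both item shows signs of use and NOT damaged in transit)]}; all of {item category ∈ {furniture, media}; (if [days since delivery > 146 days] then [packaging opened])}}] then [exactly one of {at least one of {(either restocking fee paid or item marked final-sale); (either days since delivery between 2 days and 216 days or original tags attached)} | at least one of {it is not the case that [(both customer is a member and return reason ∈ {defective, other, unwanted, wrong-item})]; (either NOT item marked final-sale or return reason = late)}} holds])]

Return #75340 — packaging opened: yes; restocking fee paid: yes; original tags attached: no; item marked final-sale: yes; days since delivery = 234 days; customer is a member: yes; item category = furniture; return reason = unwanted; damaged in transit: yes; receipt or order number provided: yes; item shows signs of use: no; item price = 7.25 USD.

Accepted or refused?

Atomic conditions:
  customer is a member: yes → true
  item price between 339.6 USD and 1833.47 USD: 7.25 in [339.6, 1833.47] is false
  return reason ∈ {late, other, unwanted, wrong-item}: unwanted is in the set → true
  receipt or order number provided: yes → true
  item shows signs of use: no → false
  NOT damaged in transit: yes → false
  item category ∈ {furniture, media}: furniture is in the set → true
  days since delivery > 146 days: 234 > 146 is true
  packaging opened: yes → true
  restocking fee paid: yes → true
  item marked final-sale: yes → true
  days since delivery between 2 days and 216 days: 234 in [2, 216] is false
  original tags attached: no → false
  return reason ∈ {defective, other, unwanted, wrong-item}: unwanted is in the set → true
  NOT item marked final-sale: yes → false
  return reason = late: unwanted == late is false
Combine:
[1.1.1.2] false OR true = true
[1.1.1] true OR true = true
[1.1.2.2.1] false AND false = false
[1.1.2.2] NOT false = true
[1.1.2] true AND true = true
[1.1.3.2] true → true = true
[1.1.3] true AND true = true
[1.1] true AND true AND true = true
[1.2.1.1] true OR true = true
[1.2.1.2] false OR false = false
[1.2.1] true OR false = true
[1.2.2.1.1] true AND true = true
[1.2.2.1] NOT true = false
[1.2.2.2] false OR false = false
[1.2.2] false OR false = false
[1.2] exactly-one(true, false) = true
[1] true → true = true
[root] NOT true = false
Overall: false → refused

Refused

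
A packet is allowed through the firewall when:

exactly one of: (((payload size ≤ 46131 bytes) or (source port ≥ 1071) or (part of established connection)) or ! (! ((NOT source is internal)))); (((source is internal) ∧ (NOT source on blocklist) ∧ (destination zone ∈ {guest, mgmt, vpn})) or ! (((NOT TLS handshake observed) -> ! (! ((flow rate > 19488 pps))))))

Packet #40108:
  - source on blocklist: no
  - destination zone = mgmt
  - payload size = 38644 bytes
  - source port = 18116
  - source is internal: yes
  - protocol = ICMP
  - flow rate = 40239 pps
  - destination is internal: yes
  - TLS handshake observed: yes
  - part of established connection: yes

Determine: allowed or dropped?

Dropped

Atomic conditions:
  payload size ≤ 46131 bytes: 38644 ≤ 46131 is true
  source port ≥ 1071: 18116 ≥ 1071 is true
  part of established connection: yes → true
  NOT source is internal: yes → false
  source is internal: yes → true
  NOT source on blocklist: no → true
  destination zone ∈ {guest, mgmt, vpn}: mgmt is in the set → true
  NOT TLS handshake observed: yes → false
  flow rate > 19488 pps: 40239 > 19488 is true
Combine:
[1.1] true OR true OR true = true
[1.2.1] NOT false = true
[1.2] NOT true = false
[1] true OR false = true
[2.1] true AND true AND true = true
[2.2.1.2.1] NOT true = false
[2.2.1.2] NOT false = true
[2.2.1] false → true (antecedent false ⇒ implication holds) = true
[2.2] NOT true = false
[2] true OR false = true
[root] exactly-one(true, true) = false
Overall: false → dropped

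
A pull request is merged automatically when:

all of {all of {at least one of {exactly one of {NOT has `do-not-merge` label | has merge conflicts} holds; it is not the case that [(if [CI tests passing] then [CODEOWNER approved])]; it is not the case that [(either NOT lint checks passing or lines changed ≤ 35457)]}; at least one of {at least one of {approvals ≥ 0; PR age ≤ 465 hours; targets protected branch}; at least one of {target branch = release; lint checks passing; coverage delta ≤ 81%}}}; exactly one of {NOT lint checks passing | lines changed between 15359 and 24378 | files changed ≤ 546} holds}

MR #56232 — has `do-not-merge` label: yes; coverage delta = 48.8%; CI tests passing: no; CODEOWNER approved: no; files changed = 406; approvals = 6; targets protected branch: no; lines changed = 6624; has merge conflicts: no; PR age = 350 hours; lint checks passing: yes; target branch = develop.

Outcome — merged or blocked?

Blocked

Atomic conditions:
  NOT has `do-not-merge` label: yes → false
  has merge conflicts: no → false
  CI tests passing: no → false
  CODEOWNER approved: no → false
  NOT lint checks passing: yes → false
  lines changed ≤ 35457: 6624 ≤ 35457 is true
  approvals ≥ 0: 6 ≥ 0 is true
  PR age ≤ 465 hours: 350 ≤ 465 is true
  targets protected branch: no → false
  target branch = release: develop == release is false
  lint checks passing: yes → true
  coverage delta ≤ 81%: 48.8 ≤ 81 is true
  lines changed between 15359 and 24378: 6624 in [15359, 24378] is false
  files changed ≤ 546: 406 ≤ 546 is true
Combine:
[1.1.1] exactly-one(false, false) = false
[1.1.2.1] false → false (antecedent false ⇒ implication holds) = true
[1.1.2] NOT true = false
[1.1.3.1] false OR true = true
[1.1.3] NOT true = false
[1.1] false OR false OR false = false
[1.2.1] true OR true OR false = true
[1.2.2] false OR true OR true = true
[1.2] true OR true = true
[1] false AND true = false
[2] exactly-one(false, false, true) = true
[root] false AND true = false
Overall: false → blocked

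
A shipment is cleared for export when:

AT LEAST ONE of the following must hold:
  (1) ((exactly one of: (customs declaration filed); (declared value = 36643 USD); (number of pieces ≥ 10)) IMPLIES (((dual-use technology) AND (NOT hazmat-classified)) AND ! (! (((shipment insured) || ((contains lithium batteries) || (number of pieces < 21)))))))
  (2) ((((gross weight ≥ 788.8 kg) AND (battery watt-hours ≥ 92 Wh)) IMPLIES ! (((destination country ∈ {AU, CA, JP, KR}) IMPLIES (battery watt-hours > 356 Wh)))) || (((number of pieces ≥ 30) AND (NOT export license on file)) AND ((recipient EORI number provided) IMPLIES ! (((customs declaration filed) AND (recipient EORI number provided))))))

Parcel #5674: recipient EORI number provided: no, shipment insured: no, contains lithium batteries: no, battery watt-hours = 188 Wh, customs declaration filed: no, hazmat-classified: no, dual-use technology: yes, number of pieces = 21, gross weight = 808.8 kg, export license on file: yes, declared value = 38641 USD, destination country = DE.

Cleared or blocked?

Blocked

Atomic conditions:
  customs declaration filed: no → false
  declared value = 36643 USD: 38641 == 36643 is false
  number of pieces ≥ 10: 21 ≥ 10 is true
  dual-use technology: yes → true
  NOT hazmat-classified: no → true
  shipment insured: no → false
  contains lithium batteries: no → false
  number of pieces < 21: 21 < 21 is false
  gross weight ≥ 788.8 kg: 808.8 ≥ 788.8 is true
  battery watt-hours ≥ 92 Wh: 188 ≥ 92 is true
  destination country ∈ {AU, CA, JP, KR}: DE is not in the set → false
  battery watt-hours > 356 Wh: 188 > 356 is false
  number of pieces ≥ 30: 21 ≥ 30 is false
  NOT export license on file: yes → false
  recipient EORI number provided: no → false
Combine:
[1.1] exactly-one(false, false, true) = true
[1.2.1] true AND true = true
[1.2.2.1.1.2] false OR false = false
[1.2.2.1.1] false OR false = false
[1.2.2.1] NOT false = true
[1.2.2] NOT true = false
[1.2] true AND false = false
[1] true → false = false
[2.1.1] true AND true = true
[2.1.2.1] false → false (antecedent false ⇒ implication holds) = true
[2.1.2] NOT true = false
[2.1] true → false = false
[2.2.1] false AND false = false
[2.2.2.2.1] false AND false = false
[2.2.2.2] NOT false = true
[2.2.2] false → true (antecedent false ⇒ implication holds) = true
[2.2] false AND true = false
[2] false OR false = false
[root] false OR false = false
Overall: false → blocked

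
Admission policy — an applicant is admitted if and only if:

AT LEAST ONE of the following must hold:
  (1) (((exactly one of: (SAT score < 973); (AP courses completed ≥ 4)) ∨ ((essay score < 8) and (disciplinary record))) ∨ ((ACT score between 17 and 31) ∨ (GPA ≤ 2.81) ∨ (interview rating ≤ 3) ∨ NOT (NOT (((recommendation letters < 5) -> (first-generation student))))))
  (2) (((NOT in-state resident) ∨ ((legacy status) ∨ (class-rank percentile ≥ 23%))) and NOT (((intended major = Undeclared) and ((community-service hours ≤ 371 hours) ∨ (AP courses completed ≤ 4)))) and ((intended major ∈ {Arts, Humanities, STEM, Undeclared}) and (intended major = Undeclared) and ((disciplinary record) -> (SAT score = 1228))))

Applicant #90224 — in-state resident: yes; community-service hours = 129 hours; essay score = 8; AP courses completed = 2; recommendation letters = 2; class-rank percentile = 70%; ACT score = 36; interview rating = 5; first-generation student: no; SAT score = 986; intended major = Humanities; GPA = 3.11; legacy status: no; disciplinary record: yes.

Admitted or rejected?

Atomic conditions:
  SAT score < 973: 986 < 973 is false
  AP courses completed ≥ 4: 2 ≥ 4 is false
  essay score < 8: 8 < 8 is false
  disciplinary record: yes → true
  ACT score between 17 and 31: 36 in [17, 31] is false
  GPA ≤ 2.81: 3.11 ≤ 2.81 is false
  interview rating ≤ 3: 5 ≤ 3 is false
  recommendation letters < 5: 2 < 5 is true
  first-generation student: no → false
  NOT in-state resident: yes → false
  legacy status: no → false
  class-rank percentile ≥ 23%: 70 ≥ 23 is true
  intended major = Undeclared: Humanities == Undeclared is false
  community-service hours ≤ 371 hours: 129 ≤ 371 is true
  AP courses completed ≤ 4: 2 ≤ 4 is true
  intended major ∈ {Arts, Humanities, STEM, Undeclared}: Humanities is in the set → true
  SAT score = 1228: 986 == 1228 is false
Combine:
[1.1.1] exactly-one(false, false) = false
[1.1.2] false AND true = false
[1.1] false OR false = false
[1.2.4.1.1] true → false = false
[1.2.4.1] NOT false = true
[1.2.4] NOT true = false
[1.2] false OR false OR false OR false = false
[1] false OR false = false
[2.1.2] false OR true = true
[2.1] false OR true = true
[2.2.1.2] true OR true = true
[2.2.1] false AND true = false
[2.2] NOT false = true
[2.3.3] true → false = false
[2.3] true AND false AND false = false
[2] true AND true AND false = false
[root] false OR false = false
Overall: false → rejected

Rejected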